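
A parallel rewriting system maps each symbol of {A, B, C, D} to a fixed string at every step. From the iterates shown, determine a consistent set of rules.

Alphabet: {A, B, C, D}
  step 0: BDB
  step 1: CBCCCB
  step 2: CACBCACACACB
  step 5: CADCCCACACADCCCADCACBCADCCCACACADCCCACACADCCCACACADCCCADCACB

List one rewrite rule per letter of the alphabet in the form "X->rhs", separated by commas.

  step 1 ⇒ step 2: CBCCCB ⇒ CA·CB·CA·CA·CA·CB
    B ↦ CB
    C ↦ CA
    A ↦ D  (constrained at step 2)
  step 0 ⇒ step 1: BDB ⇒ CB·CC·CB
    D ↦ CC

A->D, B->CB, C->CA, D->CC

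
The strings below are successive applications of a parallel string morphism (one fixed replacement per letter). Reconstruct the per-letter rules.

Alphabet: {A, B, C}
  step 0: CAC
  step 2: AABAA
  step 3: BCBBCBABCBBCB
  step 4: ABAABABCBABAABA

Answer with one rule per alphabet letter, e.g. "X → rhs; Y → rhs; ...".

  step 3 ⇒ step 4: BCBBCBABCBBCB ⇒ A·B·A·A·B·A·BCB·A·B·A·A·B·A
    A ↦ BCB
    B ↦ A
    C ↦ B

A->BCB, B->A, C->B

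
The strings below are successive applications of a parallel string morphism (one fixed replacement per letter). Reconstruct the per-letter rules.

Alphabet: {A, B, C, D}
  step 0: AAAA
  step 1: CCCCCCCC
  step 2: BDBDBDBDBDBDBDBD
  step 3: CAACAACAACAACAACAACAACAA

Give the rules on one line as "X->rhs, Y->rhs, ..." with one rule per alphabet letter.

  step 2 ⇒ step 3: BDBDBDBDBDBDBDBD ⇒ CA·A·CA·A·CA·A·CA·A·CA·A·CA·A·CA·A·CA·A
    B ↦ CA
    D ↦ A
  step 0 ⇒ step 1: AAAA ⇒ CC·CC·CC·CC
    A ↦ CC
  step 1 ⇒ step 2: CCCCCCCC ⇒ BD·BD·BD·BD·BD·BD·BD·BD
    C ↦ BD

A->CC, B->CA, C->BD, D->A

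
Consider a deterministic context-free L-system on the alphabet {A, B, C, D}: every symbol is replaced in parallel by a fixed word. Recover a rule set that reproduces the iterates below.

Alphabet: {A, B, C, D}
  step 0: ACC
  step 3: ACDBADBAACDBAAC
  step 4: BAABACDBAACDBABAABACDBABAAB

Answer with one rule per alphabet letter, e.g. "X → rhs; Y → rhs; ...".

  step 3 ⇒ step 4: ACDBADBAACDBAAC ⇒ BA·AB·AC·D·BA·AC·D·BA·BA·AB·AC·D·BA·BA·AB
    A ↦ BA
    B ↦ D
    C ↦ AB
    D ↦ AC

A->BA, B->D, C->AB, D->AC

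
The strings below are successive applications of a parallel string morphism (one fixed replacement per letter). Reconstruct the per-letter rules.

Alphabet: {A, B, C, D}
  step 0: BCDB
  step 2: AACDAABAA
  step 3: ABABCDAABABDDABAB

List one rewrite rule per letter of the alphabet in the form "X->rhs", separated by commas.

  step 2 ⇒ step 3: AACDAABAA ⇒ AB·AB·CD·A·AB·AB·DD·AB·AB
    A ↦ AB
    B ↦ DD
    C ↦ CD
    D ↦ A

A->AB, B->DD, C->CD, D->A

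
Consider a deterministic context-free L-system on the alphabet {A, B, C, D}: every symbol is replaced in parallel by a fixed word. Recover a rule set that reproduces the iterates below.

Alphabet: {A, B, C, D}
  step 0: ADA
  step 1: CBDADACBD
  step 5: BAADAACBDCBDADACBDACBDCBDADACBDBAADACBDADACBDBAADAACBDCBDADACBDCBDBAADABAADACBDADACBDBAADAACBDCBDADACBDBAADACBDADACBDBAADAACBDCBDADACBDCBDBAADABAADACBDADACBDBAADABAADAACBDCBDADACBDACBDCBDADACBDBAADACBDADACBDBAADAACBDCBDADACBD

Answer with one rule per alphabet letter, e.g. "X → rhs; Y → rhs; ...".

  step 0 ⇒ step 1: ADA ⇒ CBD·ADA·CBD
    A ↦ CBD
    D ↦ ADA
    B ↦ A  (constrained at step 1)
    C ↦ B  (constrained at step 1)

A->CBD, B->A, C->B, D->ADA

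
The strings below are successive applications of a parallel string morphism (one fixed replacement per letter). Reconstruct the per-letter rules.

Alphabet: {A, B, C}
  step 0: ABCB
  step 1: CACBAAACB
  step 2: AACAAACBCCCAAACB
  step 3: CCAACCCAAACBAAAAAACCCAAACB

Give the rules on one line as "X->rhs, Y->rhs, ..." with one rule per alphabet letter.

  step 2 ⇒ step 3: AACAAACBCCCAAACB ⇒ C·C·AA·C·C·C·AA·ACB·AA·AA·AA·C·C·C·AA·ACB
    A ↦ C
    B ↦ ACB
    C ↦ AA

A->C, B->ACB, C->AA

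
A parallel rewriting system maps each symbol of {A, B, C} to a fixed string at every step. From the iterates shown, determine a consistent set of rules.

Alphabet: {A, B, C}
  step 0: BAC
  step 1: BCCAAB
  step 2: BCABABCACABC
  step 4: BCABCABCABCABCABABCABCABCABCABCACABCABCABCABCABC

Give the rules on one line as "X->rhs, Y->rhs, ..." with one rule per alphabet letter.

  step 1 ⇒ step 2: BCCAAB ⇒ BC·AB·AB·CA·CA·BC
    A ↦ CA
    B ↦ BC
    C ↦ AB

A->CA, B->BC, C->AB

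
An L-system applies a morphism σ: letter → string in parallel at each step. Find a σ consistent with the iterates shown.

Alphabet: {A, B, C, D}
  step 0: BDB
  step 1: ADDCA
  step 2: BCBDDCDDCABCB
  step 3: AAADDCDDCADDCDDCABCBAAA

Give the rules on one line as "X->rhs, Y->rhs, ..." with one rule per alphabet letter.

  step 2 ⇒ step 3: BCBDDCDDCABCB ⇒ A·A·A·DDC·DDC·A·DDC·DDC·A·BCB·A·A·A
    A ↦ BCB
    B ↦ A
    C ↦ A
    D ↦ DDC

A->BCB, B->A, C->A, D->DDC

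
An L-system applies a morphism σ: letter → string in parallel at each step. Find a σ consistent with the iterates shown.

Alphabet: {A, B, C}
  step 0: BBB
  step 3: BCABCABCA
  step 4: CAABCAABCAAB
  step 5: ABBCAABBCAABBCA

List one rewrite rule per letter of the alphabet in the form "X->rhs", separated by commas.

A->B, B->CA, C->A

  step 4 ⇒ step 5: CAABCAABCAAB ⇒ A·B·B·CA·A·B·B·CA·A·B·B·CA
    A ↦ B
    B ↦ CA
    C ↦ A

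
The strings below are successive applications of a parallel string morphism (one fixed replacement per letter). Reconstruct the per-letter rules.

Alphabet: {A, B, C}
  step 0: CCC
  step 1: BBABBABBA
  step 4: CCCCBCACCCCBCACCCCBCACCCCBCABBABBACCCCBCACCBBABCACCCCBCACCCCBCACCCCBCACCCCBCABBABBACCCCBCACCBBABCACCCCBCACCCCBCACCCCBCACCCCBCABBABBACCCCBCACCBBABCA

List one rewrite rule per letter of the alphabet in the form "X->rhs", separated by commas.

A->BCA, B->CC, C->BBA

  step 0 ⇒ step 1: CCC ⇒ BBA·BBA·BBA
    C ↦ BBA
    A ↦ BCA  (constrained at step 1)
    B ↦ CC  (constrained at step 1)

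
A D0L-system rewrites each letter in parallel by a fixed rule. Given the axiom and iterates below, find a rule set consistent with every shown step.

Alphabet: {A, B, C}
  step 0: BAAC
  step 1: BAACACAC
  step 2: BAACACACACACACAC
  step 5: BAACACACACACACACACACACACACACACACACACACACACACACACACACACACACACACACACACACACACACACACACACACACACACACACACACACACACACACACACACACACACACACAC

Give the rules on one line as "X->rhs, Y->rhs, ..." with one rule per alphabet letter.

  step 1 ⇒ step 2: BAACACAC ⇒ BA·AC·AC·AC·AC·AC·AC·AC
    A ↦ AC
    B ↦ BA
    C ↦ AC

A->AC, B->BA, C->AC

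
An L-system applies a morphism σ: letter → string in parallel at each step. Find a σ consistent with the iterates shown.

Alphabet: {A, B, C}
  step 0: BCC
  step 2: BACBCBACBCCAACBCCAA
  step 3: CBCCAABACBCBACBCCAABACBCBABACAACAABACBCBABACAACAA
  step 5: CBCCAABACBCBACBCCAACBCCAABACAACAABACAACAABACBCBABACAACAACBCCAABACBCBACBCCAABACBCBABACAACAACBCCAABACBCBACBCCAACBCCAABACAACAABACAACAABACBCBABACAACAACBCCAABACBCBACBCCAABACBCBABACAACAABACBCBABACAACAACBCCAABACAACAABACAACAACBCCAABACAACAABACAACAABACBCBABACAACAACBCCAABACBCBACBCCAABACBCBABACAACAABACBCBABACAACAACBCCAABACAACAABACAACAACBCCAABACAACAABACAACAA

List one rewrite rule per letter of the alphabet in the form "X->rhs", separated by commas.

  step 2 ⇒ step 3: BACBCBACBCCAACBCCAA ⇒ CBC·CAA·BA·CBC·BA·CBC·CAA·BA·CBC·BA·BA·CAA·CAA·BA·CBC·BA·BA·CAA·CAA
    A ↦ CAA
    B ↦ CBC
    C ↦ BA

A->CAA, B->CBC, C->BA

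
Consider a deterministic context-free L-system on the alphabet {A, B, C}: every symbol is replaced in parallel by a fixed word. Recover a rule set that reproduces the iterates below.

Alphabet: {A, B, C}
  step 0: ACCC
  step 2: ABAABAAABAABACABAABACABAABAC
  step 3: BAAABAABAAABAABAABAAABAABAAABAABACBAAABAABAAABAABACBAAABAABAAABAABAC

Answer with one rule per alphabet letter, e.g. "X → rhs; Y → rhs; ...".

  step 2 ⇒ step 3: ABAABAAABAABACABAABACABAABAC ⇒ BAA·A·BAA·BAA·A·BAA·BAA·BAA·A·BAA·BAA·A·BAA·BAC·BAA·A·BAA·BAA·A·BAA·BAC·BAA·A·BAA·BAA·A·BAA·BAC
    A ↦ BAA
    B ↦ A
    C ↦ BAC

A->BAA, B->A, C->BAC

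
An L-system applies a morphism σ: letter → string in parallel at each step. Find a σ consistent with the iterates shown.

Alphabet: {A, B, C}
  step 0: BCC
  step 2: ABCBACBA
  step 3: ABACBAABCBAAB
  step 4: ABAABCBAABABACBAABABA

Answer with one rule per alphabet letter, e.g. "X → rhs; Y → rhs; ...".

  step 3 ⇒ step 4: ABACBAABCBAAB ⇒ AB·A·AB·CB·A·AB·AB·A·CB·A·AB·AB·A
    A ↦ AB
    B ↦ A
    C ↦ CB

A->AB, B->A, C->CB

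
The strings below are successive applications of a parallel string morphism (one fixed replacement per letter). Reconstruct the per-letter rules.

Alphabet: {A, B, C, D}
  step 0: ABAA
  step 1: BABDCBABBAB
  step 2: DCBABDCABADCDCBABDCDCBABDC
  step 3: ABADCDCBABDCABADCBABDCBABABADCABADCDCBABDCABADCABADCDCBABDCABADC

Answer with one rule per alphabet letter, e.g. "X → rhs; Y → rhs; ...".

A->BAB, B->DC, C->DC, D->ABA

  step 2 ⇒ step 3: DCBABDCABADCDCBABDCDCBABDC ⇒ ABA·DC·DC·BAB·DC·ABA·DC·BAB·DC·BAB·ABA·DC·ABA·DC·DC·BAB·DC·ABA·DC·ABA·DC·DC·BAB·DC·ABA·DC
    A ↦ BAB
    B ↦ DC
    C ↦ DC
    D ↦ ABA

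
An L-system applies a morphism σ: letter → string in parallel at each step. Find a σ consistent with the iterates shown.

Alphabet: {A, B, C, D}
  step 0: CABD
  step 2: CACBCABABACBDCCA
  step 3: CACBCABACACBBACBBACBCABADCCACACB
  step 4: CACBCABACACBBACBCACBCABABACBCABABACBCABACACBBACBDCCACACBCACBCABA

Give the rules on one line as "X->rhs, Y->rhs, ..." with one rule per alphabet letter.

A->CB, B->BA, C->CA, D->DC

  step 3 ⇒ step 4: CACBCABACACBBACBBACBCABADCCACACB ⇒ CA·CB·CA·BA·CA·CB·BA·CB·CA·CB·CA·BA·BA·CB·CA·BA·BA·CB·CA·BA·CA·CB·BA·CB·DC·CA·CA·CB·CA·CB·CA·BA
    A ↦ CB
    B ↦ BA
    C ↦ CA
    D ↦ DC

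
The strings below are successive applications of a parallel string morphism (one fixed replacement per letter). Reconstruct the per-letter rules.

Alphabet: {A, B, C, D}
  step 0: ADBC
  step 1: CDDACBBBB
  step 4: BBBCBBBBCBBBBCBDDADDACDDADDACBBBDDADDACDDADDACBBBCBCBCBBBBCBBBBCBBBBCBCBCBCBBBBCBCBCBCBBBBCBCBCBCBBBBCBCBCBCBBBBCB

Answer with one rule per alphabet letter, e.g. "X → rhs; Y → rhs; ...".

A->C, B->CB, C->BBB, D->DDA

  step 0 ⇒ step 1: ADBC ⇒ C·DDA·CB·BBB
    A ↦ C
    B ↦ CB
    C ↦ BBB
    D ↦ DDA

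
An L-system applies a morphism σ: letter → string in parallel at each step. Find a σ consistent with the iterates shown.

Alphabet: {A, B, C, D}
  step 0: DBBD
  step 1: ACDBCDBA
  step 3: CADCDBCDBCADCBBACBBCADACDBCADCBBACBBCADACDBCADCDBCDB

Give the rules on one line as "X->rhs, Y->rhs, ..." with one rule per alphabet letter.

A->CBB, B->CDB, C->CAD, D->A

  step 0 ⇒ step 1: DBBD ⇒ A·CDB·CDB·A
    B ↦ CDB
    D ↦ A
    A ↦ CBB  (constrained at step 1)
    C ↦ CAD  (constrained at step 1)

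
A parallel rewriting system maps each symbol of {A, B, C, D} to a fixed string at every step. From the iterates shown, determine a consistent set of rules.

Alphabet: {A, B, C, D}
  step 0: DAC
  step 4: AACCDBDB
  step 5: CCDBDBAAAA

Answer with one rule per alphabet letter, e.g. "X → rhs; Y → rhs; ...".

  step 4 ⇒ step 5: AACCDBDB ⇒ C·C·DB·DB·A·A·A·A
    A ↦ C
    B ↦ A
    C ↦ DB
    D ↦ A

A->C, B->A, C->DB, D->A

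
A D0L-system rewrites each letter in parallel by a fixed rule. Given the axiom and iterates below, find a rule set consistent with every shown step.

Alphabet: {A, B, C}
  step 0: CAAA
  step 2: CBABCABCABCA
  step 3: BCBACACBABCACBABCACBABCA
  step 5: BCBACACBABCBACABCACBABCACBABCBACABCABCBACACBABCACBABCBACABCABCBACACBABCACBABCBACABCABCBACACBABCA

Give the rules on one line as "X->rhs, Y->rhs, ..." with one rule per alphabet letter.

A->CA, B->CBA, C->B

  step 2 ⇒ step 3: CBABCABCABCA ⇒ B·CBA·CA·CBA·B·CA·CBA·B·CA·CBA·B·CA
    A ↦ CA
    B ↦ CBA
    C ↦ B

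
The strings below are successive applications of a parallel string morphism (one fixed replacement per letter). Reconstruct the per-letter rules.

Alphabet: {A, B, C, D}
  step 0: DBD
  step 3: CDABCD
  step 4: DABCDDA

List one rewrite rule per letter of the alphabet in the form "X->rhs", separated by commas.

A->B, B->CD, C->D, D->A

  step 3 ⇒ step 4: CDABCD ⇒ D·A·B·CD·D·A
    A ↦ B
    B ↦ CD
    C ↦ D
    D ↦ A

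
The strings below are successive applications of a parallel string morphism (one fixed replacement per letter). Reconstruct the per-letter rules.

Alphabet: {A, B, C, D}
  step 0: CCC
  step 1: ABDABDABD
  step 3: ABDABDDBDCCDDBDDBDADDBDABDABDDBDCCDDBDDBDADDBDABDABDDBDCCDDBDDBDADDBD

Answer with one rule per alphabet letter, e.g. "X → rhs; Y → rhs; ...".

  step 0 ⇒ step 1: CCC ⇒ ABD·ABD·ABD
    C ↦ ABD
    A ↦ CCD  (constrained at step 1)
    B ↦ AD  (constrained at step 1)
    D ↦ DBD  (constrained at step 1)

A->CCD, B->AD, C->ABD, D->DBD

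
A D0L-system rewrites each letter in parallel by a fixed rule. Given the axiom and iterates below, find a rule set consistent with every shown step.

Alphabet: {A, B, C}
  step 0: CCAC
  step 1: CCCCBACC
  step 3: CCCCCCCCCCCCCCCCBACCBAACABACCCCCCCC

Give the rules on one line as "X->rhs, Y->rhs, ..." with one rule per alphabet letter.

  step 0 ⇒ step 1: CCAC ⇒ CC·CC·BA·CC
    A ↦ BA
    C ↦ CC
    B ↦ ACA  (constrained at step 1)

A->BA, B->ACA, C->CC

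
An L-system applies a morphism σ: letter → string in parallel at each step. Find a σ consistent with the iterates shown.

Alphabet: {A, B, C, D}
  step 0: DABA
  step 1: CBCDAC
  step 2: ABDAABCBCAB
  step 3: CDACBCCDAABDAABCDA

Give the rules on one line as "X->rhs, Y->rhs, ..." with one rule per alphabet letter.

A->C, B->DA, C->AB, D->CB

  step 2 ⇒ step 3: ABDAABCBCAB ⇒ C·DA·CB·C·C·DA·AB·DA·AB·C·DA
    A ↦ C
    B ↦ DA
    C ↦ AB
    D ↦ CB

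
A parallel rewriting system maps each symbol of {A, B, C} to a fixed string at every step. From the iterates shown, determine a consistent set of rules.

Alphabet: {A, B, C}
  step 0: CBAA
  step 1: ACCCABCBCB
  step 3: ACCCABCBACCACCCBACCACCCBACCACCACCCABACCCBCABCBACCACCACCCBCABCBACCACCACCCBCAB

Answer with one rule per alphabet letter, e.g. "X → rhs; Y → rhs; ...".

  step 0 ⇒ step 1: CBAA ⇒ ACC·CAB·CB·CB
    A ↦ CB
    B ↦ CAB
    C ↦ ACC

A->CB, B->CAB, C->ACC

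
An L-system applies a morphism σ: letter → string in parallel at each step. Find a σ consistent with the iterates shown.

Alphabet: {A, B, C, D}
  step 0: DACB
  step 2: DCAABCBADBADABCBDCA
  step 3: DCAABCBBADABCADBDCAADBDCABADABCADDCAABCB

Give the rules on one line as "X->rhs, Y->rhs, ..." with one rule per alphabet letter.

A->B, B->AD, C->ABC, D->DCA

  step 2 ⇒ step 3: DCAABCBADBADABCBDCA ⇒ DCA·ABC·B·B·AD·ABC·AD·B·DCA·AD·B·DCA·B·AD·ABC·AD·DCA·ABC·B
    A ↦ B
    B ↦ AD
    C ↦ ABC
    D ↦ DCA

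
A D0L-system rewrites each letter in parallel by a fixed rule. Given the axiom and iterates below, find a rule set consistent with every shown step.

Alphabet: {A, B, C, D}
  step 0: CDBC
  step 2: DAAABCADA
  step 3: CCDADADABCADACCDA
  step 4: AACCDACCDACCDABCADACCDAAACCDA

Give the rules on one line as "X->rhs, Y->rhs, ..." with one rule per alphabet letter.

A->DA, B->BC, C->A, D->CC

  step 3 ⇒ step 4: CCDADADABCADACCDA ⇒ A·A·CC·DA·CC·DA·CC·DA·BC·A·DA·CC·DA·A·A·CC·DA
    A ↦ DA
    B ↦ BC
    C ↦ A
    D ↦ CC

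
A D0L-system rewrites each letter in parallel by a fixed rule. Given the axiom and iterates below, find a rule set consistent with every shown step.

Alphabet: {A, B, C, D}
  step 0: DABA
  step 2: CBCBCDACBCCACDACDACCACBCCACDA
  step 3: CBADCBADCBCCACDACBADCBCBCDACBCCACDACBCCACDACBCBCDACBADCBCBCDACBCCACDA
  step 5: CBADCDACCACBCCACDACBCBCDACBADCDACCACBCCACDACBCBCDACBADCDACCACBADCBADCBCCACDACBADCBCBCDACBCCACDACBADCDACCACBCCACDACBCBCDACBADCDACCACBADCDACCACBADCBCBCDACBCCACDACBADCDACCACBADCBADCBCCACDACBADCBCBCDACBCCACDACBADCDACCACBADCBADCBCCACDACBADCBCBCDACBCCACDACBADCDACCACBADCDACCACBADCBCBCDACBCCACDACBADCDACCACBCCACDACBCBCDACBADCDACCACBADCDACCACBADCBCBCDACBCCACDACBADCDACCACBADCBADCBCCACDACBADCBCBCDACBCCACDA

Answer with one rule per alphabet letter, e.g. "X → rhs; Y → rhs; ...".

  step 2 ⇒ step 3: CBCBCDACBCCACDACDACCACBCCACDA ⇒ CB·AD·CB·AD·CB·CCA·CDA·CB·AD·CB·CB·CDA·CB·CCA·CDA·CB·CCA·CDA·CB·CB·CDA·CB·AD·CB·CB·CDA·CB·CCA·CDA
    A ↦ CDA
    B ↦ AD
    C ↦ CB
    D ↦ CCA

A->CDA, B->AD, C->CB, D->CCA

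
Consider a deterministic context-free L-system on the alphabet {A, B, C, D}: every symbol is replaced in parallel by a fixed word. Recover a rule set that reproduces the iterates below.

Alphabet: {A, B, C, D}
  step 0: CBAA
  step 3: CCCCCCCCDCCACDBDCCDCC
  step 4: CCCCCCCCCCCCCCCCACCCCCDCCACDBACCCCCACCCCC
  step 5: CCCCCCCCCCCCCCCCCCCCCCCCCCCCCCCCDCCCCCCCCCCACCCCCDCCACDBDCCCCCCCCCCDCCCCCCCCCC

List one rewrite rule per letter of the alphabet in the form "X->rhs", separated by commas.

A->D, B->DB, C->CC, D->AC

  step 4 ⇒ step 5: CCCCCCCCCCCCCCCCACCCCCDCCACDBACCCCCACCCCC ⇒ CC·CC·CC·CC·CC·CC·CC·CC·CC·CC·CC·CC·CC·CC·CC·CC·D·CC·CC·CC·CC·CC·AC·CC·CC·D·CC·AC·DB·D·CC·CC·CC·CC·CC·D·CC·CC·CC·CC·CC
    A ↦ D
    B ↦ DB
    C ↦ CC
    D ↦ AC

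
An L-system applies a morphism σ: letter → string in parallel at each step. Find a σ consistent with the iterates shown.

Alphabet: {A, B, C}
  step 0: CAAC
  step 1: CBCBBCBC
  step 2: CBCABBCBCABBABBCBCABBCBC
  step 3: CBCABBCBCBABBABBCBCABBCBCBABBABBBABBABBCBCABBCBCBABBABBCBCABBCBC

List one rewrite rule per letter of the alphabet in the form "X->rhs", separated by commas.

A->B, B->ABB, C->CBC

  step 2 ⇒ step 3: CBCABBCBCABBABBCBCABBCBC ⇒ CBC·ABB·CBC·B·ABB·ABB·CBC·ABB·CBC·B·ABB·ABB·B·ABB·ABB·CBC·ABB·CBC·B·ABB·ABB·CBC·ABB·CBC
    A ↦ B
    B ↦ ABB
    C ↦ CBC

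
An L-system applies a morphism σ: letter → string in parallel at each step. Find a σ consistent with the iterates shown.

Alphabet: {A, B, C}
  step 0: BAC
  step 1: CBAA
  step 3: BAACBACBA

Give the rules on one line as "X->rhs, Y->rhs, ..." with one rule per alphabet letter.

A->BA, B->C, C->A

  step 0 ⇒ step 1: BAC ⇒ C·BA·A
    A ↦ BA
    B ↦ C
    C ↦ A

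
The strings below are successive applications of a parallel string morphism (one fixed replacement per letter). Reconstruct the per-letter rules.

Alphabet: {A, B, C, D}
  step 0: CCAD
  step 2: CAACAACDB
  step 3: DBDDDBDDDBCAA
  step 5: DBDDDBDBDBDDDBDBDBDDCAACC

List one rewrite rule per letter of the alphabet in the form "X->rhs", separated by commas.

  step 2 ⇒ step 3: CAACAACDB ⇒ DB·D·D·DB·D·D·DB·C·AA
    A ↦ D
    B ↦ AA
    C ↦ DB
    D ↦ C

A->D, B->AA, C->DB, D->C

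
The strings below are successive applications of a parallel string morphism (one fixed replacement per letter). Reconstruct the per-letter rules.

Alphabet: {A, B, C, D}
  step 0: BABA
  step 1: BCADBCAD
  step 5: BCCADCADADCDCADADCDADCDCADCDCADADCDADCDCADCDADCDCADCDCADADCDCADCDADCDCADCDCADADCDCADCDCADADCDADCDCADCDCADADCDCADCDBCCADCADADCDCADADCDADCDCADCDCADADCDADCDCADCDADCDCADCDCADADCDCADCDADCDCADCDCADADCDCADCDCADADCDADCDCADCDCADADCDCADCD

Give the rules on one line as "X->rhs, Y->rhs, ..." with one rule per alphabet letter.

A->AD, B->BC, C->CAD, D->CD

  step 0 ⇒ step 1: BABA ⇒ BC·AD·BC·AD
    A ↦ AD
    B ↦ BC
    C ↦ CAD  (constrained at step 1)
    D ↦ CD  (constrained at step 1)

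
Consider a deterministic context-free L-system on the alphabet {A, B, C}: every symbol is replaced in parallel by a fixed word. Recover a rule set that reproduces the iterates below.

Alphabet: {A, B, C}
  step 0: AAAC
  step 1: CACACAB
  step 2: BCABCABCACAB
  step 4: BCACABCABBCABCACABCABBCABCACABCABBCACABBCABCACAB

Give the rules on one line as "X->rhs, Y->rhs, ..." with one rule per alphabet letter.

A->CA, B->CAB, C->B

  step 1 ⇒ step 2: CACACAB ⇒ B·CA·B·CA·B·CA·CAB
    A ↦ CA
    B ↦ CAB
    C ↦ B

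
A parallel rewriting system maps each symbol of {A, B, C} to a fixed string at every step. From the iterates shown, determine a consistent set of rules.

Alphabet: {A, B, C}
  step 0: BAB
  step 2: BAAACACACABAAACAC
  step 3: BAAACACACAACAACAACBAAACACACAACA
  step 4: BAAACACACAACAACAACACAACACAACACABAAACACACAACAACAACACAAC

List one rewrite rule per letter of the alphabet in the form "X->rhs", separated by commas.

  step 3 ⇒ step 4: BAAACACACAACAACAACBAAACACACAACA ⇒ BAA·AC·AC·AC·A·AC·A·AC·A·AC·AC·A·AC·AC·A·AC·AC·A·BAA·AC·AC·AC·A·AC·A·AC·A·AC·AC·A·AC
    A ↦ AC
    B ↦ BAA
    C ↦ A

A->AC, B->BAA, C->A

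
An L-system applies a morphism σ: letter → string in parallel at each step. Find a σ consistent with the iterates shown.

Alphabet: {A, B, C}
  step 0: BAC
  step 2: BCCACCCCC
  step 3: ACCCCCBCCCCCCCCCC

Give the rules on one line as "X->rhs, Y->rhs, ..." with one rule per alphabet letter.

A->B, B->AC, C->CC

  step 2 ⇒ step 3: BCCACCCCC ⇒ AC·CC·CC·B·CC·CC·CC·CC·CC
    A ↦ B
    B ↦ AC
    C ↦ CC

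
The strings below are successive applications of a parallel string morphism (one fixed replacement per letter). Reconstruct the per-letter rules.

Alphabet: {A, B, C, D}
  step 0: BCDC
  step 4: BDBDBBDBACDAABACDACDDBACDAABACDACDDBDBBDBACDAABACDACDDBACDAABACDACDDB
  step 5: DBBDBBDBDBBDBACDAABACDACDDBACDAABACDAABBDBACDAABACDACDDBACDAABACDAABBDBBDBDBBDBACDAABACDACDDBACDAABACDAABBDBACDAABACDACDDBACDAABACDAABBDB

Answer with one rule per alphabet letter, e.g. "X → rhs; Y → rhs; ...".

A->ACD, B->DB, C->AA, D->B

  step 4 ⇒ step 5: BDBDBBDBACDAABACDACDDBACDAABACDACDDBDBBDBACDAABACDACDDBACDAABACDACDDB ⇒ DB·B·DB·B·DB·DB·B·DB·ACD·AA·B·ACD·ACD·DB·ACD·AA·B·ACD·AA·B·B·DB·ACD·AA·B·ACD·ACD·DB·ACD·AA·B·ACD·AA·B·B·DB·B·DB·DB·B·DB·ACD·AA·B·ACD·ACD·DB·ACD·AA·B·ACD·AA·B·B·DB·ACD·AA·B·ACD·ACD·DB·ACD·AA·B·ACD·AA·B·B·DB
    A ↦ ACD
    B ↦ DB
    C ↦ AA
    D ↦ B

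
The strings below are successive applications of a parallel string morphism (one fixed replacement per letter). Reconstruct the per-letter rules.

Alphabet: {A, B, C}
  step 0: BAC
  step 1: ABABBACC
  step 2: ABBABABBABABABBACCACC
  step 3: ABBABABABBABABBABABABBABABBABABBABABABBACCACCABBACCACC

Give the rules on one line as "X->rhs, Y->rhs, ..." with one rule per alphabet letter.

A->ABB, B->AB, C->ACC

  step 2 ⇒ step 3: ABBABABBABABABBACCACC ⇒ ABB·AB·AB·ABB·AB·ABB·AB·AB·ABB·AB·ABB·AB·ABB·AB·AB·ABB·ACC·ACC·ABB·ACC·ACC
    A ↦ ABB
    B ↦ AB
    C ↦ ACC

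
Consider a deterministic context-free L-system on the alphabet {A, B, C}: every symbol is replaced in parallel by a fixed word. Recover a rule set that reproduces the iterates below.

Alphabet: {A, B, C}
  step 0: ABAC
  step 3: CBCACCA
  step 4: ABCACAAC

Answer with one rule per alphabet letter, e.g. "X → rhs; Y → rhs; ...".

A->C, B->BC, C->A

  step 3 ⇒ step 4: CBCACCA ⇒ A·BC·A·C·A·A·C
    A ↦ C
    B ↦ BC
    C ↦ A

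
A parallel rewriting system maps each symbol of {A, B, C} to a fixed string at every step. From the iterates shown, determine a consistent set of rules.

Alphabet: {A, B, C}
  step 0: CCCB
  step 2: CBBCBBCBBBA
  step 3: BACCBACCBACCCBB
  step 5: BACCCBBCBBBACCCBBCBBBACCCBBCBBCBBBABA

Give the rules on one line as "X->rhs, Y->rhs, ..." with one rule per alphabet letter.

A->BB, B->C, C->BA

  step 2 ⇒ step 3: CBBCBBCBBBA ⇒ BA·C·C·BA·C·C·BA·C·C·C·BB
    A ↦ BB
    B ↦ C
    C ↦ BA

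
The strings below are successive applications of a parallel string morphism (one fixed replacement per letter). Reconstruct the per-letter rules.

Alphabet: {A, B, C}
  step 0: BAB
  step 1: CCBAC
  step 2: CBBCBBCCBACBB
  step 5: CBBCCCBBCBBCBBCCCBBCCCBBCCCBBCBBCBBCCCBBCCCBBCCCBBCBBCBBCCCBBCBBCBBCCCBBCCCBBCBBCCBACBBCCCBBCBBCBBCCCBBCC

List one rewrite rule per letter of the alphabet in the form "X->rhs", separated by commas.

  step 1 ⇒ step 2: CCBAC ⇒ CBB·CBB·C·CBA·CBB
    A ↦ CBA
    B ↦ C
    C ↦ CBB

A->CBA, B->C, C->CBB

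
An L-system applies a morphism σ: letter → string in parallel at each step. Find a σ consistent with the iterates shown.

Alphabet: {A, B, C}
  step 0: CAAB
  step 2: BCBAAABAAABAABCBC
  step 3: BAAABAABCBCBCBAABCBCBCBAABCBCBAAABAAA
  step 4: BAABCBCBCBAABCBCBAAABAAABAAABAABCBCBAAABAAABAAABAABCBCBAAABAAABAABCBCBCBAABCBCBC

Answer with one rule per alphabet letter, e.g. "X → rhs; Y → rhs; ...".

A->BC, B->BAA, C->A

  step 3 ⇒ step 4: BAAABAABCBCBCBAABCBCBCBAABCBCBAAABAAA ⇒ BAA·BC·BC·BC·BAA·BC·BC·BAA·A·BAA·A·BAA·A·BAA·BC·BC·BAA·A·BAA·A·BAA·A·BAA·BC·BC·BAA·A·BAA·A·BAA·BC·BC·BC·BAA·BC·BC·BC
    A ↦ BC
    B ↦ BAA
    C ↦ A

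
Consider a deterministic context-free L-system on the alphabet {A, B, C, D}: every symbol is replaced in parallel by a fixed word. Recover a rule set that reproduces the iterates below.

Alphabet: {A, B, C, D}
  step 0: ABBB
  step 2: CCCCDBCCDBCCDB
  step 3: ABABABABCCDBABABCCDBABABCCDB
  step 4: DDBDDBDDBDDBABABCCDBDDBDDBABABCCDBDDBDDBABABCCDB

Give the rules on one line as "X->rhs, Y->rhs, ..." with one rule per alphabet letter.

  step 3 ⇒ step 4: ABABABABCCDBABABCCDBABABCCDB ⇒ D·DB·D·DB·D·DB·D·DB·AB·AB·CC·DB·D·DB·D·DB·AB·AB·CC·DB·D·DB·D·DB·AB·AB·CC·DB
    A ↦ D
    B ↦ DB
    C ↦ AB
    D ↦ CC

A->D, B->DB, C->AB, D->CC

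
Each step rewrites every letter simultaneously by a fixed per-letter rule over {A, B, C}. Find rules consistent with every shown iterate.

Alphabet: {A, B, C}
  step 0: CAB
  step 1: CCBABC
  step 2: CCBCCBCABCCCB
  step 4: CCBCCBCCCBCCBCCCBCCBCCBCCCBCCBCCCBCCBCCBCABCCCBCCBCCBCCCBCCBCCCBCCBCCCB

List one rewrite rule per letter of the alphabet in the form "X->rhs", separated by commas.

A->AB, B->C, C->CCB

  step 1 ⇒ step 2: CCBABC ⇒ CCB·CCB·C·AB·C·CCB
    A ↦ AB
    B ↦ C
    C ↦ CCB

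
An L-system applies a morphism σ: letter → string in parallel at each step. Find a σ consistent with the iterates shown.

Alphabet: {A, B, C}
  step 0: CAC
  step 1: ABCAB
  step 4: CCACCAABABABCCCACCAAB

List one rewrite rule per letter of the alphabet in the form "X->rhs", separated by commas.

A->C, B->CA, C->AB

  step 0 ⇒ step 1: CAC ⇒ AB·C·AB
    A ↦ C
    C ↦ AB
    B ↦ CA  (constrained at step 1)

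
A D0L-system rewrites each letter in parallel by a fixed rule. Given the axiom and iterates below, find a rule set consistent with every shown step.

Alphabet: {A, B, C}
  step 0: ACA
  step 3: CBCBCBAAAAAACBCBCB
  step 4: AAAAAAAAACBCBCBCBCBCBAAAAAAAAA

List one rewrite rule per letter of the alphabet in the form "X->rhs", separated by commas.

  step 3 ⇒ step 4: CBCBCBAAAAAACBCBCB ⇒ AA·A·AA·A·AA·A·CB·CB·CB·CB·CB·CB·AA·A·AA·A·AA·A
    A ↦ CB
    B ↦ A
    C ↦ AA

A->CB, B->A, C->AA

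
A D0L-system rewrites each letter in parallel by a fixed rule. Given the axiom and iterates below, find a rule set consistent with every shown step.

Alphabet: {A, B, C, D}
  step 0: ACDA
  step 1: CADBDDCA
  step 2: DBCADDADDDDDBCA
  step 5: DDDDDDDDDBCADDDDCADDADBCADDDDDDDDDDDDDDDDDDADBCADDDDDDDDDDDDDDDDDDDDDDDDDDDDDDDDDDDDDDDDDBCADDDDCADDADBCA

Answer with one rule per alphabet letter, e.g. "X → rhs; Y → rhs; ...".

A->CA, B->A, C->DB, D->DD

  step 1 ⇒ step 2: CADBDDCA ⇒ DB·CA·DD·A·DD·DD·DB·CA
    A ↦ CA
    B ↦ A
    C ↦ DB
    D ↦ DD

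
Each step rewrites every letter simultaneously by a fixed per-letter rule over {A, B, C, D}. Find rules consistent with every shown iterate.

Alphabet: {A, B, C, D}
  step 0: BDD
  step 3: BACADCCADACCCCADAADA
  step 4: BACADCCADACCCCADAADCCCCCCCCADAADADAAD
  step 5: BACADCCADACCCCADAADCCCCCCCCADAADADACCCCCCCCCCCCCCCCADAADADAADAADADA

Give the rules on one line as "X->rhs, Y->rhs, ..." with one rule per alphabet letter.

A->AD, B->BAC, C->CC, D->A

  step 4 ⇒ step 5: BACADCCADACCCCADAADCCCCCCCCADAADADAAD ⇒ BAC·AD·CC·AD·A·CC·CC·AD·A·AD·CC·CC·CC·CC·AD·A·AD·AD·A·CC·CC·CC·CC·CC·CC·CC·CC·AD·A·AD·AD·A·AD·A·AD·AD·A
    A ↦ AD
    B ↦ BAC
    C ↦ CC
    D ↦ A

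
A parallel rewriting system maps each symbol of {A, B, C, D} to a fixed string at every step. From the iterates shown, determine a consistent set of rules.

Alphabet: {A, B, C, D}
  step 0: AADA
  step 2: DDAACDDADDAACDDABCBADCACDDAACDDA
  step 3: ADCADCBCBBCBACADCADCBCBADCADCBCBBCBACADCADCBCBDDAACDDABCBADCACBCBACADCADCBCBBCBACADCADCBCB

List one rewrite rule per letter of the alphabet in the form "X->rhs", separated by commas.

A->BCB, B->DDA, C->AC, D->ADC

  step 2 ⇒ step 3: DDAACDDADDAACDDABCBADCACDDAACDDA ⇒ ADC·ADC·BCB·BCB·AC·ADC·ADC·BCB·ADC·ADC·BCB·BCB·AC·ADC·ADC·BCB·DDA·AC·DDA·BCB·ADC·AC·BCB·AC·ADC·ADC·BCB·BCB·AC·ADC·ADC·BCB
    A ↦ BCB
    B ↦ DDA
    C ↦ AC
    D ↦ ADC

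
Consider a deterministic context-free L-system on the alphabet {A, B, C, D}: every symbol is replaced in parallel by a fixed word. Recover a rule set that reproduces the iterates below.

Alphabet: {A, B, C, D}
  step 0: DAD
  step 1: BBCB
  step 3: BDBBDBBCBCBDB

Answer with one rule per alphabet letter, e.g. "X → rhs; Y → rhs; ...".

A->BC, B->DB, C->AA, D->B

  step 0 ⇒ step 1: DAD ⇒ B·BC·B
    A ↦ BC
    D ↦ B
    B ↦ DB  (constrained at step 1)
    C ↦ AA  (constrained at step 1)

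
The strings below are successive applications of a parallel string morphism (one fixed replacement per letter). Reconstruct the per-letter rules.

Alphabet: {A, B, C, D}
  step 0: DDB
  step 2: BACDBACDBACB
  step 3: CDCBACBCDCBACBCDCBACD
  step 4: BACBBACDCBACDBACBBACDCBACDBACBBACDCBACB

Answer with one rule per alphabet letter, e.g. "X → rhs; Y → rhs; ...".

A->C, B->CD, C->BA, D->CB

  step 3 ⇒ step 4: CDCBACBCDCBACBCDCBACD ⇒ BA·CB·BA·CD·C·BA·CD·BA·CB·BA·CD·C·BA·CD·BA·CB·BA·CD·C·BA·CB
    A ↦ C
    B ↦ CD
    C ↦ BA
    D ↦ CB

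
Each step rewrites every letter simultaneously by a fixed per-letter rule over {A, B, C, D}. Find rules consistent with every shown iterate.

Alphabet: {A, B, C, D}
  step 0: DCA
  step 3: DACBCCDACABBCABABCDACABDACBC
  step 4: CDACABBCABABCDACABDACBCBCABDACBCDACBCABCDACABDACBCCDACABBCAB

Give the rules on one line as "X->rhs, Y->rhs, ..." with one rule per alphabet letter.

  step 3 ⇒ step 4: DACBCCDACABBCABABCDACABDACBC ⇒ C·DAC·AB·BC·AB·AB·C·DAC·AB·DAC·BC·BC·AB·DAC·BC·DAC·BC·AB·C·DAC·AB·DAC·BC·C·DAC·AB·BC·AB
    A ↦ DAC
    B ↦ BC
    C ↦ AB
    D ↦ C

A->DAC, B->BC, C->AB, D->C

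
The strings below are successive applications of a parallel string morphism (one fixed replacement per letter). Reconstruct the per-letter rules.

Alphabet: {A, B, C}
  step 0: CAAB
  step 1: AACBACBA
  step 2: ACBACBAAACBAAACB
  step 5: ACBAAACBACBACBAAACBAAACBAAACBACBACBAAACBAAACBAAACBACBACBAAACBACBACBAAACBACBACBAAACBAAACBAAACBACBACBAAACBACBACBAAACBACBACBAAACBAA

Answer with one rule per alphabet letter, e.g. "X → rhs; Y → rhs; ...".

  step 1 ⇒ step 2: AACBACBA ⇒ ACB·ACB·A·A·ACB·A·A·ACB
    A ↦ ACB
    B ↦ A
    C ↦ A

A->ACB, B->A, C->A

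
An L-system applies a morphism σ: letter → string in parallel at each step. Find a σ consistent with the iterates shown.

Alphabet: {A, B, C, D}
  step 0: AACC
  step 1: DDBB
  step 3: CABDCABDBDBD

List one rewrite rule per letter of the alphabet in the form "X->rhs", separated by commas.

  step 0 ⇒ step 1: AACC ⇒ D·D·B·B
    A ↦ D
    C ↦ B
    B ↦ CA  (constrained at step 1)
    D ↦ BD  (constrained at step 1)

A->D, B->CA, C->B, D->BD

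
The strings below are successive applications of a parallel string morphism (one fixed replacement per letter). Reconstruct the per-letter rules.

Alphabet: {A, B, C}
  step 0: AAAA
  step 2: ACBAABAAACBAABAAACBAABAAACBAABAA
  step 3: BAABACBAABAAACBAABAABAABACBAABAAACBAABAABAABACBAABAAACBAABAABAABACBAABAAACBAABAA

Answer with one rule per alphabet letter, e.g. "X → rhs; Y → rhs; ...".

A->BAA, B->AC, C->B

  step 2 ⇒ step 3: ACBAABAAACBAABAAACBAABAAACBAABAA ⇒ BAA·B·AC·BAA·BAA·AC·BAA·BAA·BAA·B·AC·BAA·BAA·AC·BAA·BAA·BAA·B·AC·BAA·BAA·AC·BAA·BAA·BAA·B·AC·BAA·BAA·AC·BAA·BAA
    A ↦ BAA
    B ↦ AC
    C ↦ B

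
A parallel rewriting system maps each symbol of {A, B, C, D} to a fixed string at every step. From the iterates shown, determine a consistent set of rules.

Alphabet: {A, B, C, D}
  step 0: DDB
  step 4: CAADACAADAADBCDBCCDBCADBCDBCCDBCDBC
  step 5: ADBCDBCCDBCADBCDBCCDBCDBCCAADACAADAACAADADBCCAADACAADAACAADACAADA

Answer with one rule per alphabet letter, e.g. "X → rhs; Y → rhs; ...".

A->DBC, B->AAD, C->A, D->C

  step 4 ⇒ step 5: CAADACAADAADBCDBCCDBCADBCDBCCDBCDBC ⇒ A·DBC·DBC·C·DBC·A·DBC·DBC·C·DBC·DBC·C·AAD·A·C·AAD·A·A·C·AAD·A·DBC·C·AAD·A·C·AAD·A·A·C·AAD·A·C·AAD·A
    A ↦ DBC
    B ↦ AAD
    C ↦ A
    D ↦ C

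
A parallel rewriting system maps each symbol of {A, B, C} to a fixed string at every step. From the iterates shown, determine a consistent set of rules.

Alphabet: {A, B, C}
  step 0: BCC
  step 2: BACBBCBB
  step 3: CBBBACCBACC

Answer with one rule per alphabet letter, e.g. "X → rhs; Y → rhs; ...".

  step 2 ⇒ step 3: BACBBCBB ⇒ C·BB·BA·C·C·BA·C·C
    A ↦ BB
    B ↦ C
    C ↦ BA

A->BB, B->C, C->BA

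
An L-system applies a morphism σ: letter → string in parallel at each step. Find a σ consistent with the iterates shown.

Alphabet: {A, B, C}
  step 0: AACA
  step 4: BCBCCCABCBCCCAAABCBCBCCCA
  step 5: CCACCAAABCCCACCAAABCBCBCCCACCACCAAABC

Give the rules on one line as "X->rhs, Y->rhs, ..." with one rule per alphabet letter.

A->BC, B->CC, C->A

  step 4 ⇒ step 5: BCBCCCABCBCCCAAABCBCBCCCA ⇒ CC·A·CC·A·A·A·BC·CC·A·CC·A·A·A·BC·BC·BC·CC·A·CC·A·CC·A·A·A·BC
    A ↦ BC
    B ↦ CC
    C ↦ A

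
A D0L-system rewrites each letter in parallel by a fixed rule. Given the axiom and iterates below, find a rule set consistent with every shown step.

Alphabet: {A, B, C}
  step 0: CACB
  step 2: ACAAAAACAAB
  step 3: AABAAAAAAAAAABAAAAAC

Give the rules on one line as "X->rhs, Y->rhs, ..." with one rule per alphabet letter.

  step 2 ⇒ step 3: ACAAAAACAAB ⇒ AA·B·AA·AA·AA·AA·AA·B·AA·AA·AC
    A ↦ AA
    B ↦ AC
    C ↦ B

A->AA, B->AC, C->B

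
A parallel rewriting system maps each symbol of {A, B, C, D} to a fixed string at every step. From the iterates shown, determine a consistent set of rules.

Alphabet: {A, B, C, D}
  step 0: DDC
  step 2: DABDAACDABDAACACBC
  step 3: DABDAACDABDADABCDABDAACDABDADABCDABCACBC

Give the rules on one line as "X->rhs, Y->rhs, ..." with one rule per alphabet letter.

A->DA, B->AC, C->BC, D->DAB

  step 2 ⇒ step 3: DABDAACDABDAACACBC ⇒ DAB·DA·AC·DAB·DA·DA·BC·DAB·DA·AC·DAB·DA·DA·BC·DA·BC·AC·BC
    A ↦ DA
    B ↦ AC
    C ↦ BC
    D ↦ DAB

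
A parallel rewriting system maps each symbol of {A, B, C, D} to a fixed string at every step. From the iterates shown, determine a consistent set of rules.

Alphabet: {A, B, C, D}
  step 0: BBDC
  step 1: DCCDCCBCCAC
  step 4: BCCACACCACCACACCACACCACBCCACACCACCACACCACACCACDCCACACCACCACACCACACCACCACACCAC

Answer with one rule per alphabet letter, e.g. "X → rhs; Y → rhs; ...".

  step 0 ⇒ step 1: BBDC ⇒ DCC·DCC·BCC·AC
    B ↦ DCC
    C ↦ AC
    D ↦ BCC
    A ↦ C  (constrained at step 1)

A->C, B->DCC, C->AC, D->BCC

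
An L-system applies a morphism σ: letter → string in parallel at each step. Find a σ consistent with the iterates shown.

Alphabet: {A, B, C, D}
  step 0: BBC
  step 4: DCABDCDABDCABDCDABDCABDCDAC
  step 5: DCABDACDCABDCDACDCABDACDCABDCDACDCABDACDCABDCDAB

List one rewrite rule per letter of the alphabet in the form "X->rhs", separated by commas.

  step 4 ⇒ step 5: DCABDCDABDCABDCDABDCABDCDAC ⇒ DC·AB·D·AC·DC·AB·DC·D·AC·DC·AB·D·AC·DC·AB·DC·D·AC·DC·AB·D·AC·DC·AB·DC·D·AB
    A ↦ D
    B ↦ AC
    C ↦ AB
    D ↦ DC

A->D, B->AC, C->AB, D->DC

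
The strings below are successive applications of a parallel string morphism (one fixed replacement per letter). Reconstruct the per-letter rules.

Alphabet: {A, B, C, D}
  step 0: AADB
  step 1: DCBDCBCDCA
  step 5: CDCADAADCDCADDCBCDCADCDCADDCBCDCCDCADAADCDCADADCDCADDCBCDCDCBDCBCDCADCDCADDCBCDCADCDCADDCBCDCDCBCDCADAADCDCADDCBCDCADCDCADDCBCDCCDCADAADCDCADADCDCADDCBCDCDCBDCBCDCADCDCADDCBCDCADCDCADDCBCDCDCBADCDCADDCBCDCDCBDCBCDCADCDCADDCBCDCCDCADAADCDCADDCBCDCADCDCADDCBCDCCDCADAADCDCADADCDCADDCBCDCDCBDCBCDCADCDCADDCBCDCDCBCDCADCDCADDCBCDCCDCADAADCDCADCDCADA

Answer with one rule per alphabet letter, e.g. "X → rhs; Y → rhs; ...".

A->DCB, B->A, C->AD, D->CDC

  step 0 ⇒ step 1: AADB ⇒ DCB·DCB·CDC·A
    A ↦ DCB
    B ↦ A
    D ↦ CDC
    C ↦ AD  (constrained at step 1)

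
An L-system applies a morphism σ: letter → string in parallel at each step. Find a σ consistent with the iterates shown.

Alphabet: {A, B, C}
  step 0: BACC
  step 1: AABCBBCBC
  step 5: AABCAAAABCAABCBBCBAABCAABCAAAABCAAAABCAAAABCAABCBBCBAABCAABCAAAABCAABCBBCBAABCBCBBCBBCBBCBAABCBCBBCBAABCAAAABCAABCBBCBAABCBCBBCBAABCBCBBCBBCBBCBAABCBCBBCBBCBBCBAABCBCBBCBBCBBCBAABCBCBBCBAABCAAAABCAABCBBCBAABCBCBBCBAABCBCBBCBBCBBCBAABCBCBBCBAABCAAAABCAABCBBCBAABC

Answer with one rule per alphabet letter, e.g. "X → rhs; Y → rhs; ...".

  step 0 ⇒ step 1: BACC ⇒ AA·BCB·BC·BC
    A ↦ BCB
    B ↦ AA
    C ↦ BC

A->BCB, B->AA, C->BC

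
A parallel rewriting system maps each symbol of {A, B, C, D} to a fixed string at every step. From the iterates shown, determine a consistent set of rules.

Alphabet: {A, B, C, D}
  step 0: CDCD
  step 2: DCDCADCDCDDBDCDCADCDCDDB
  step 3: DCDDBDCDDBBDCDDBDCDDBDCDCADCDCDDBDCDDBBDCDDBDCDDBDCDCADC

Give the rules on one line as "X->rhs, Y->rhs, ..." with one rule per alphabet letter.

A->B, B->ADC, C->DDB, D->DC

  step 2 ⇒ step 3: DCDCADCDCDDBDCDCADCDCDDB ⇒ DC·DDB·DC·DDB·B·DC·DDB·DC·DDB·DC·DC·ADC·DC·DDB·DC·DDB·B·DC·DDB·DC·DDB·DC·DC·ADC
    A ↦ B
    B ↦ ADC
    C ↦ DDB
    D ↦ DC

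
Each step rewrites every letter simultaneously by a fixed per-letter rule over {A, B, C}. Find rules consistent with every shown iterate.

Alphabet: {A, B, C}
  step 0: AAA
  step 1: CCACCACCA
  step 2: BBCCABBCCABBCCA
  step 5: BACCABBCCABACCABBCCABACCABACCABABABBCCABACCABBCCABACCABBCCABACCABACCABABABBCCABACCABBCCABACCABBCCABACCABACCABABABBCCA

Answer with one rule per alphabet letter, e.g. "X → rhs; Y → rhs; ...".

A->CCA, B->BA, C->B

  step 1 ⇒ step 2: CCACCACCA ⇒ B·B·CCA·B·B·CCA·B·B·CCA
    A ↦ CCA
    C ↦ B
    B ↦ BA  (constrained at step 2)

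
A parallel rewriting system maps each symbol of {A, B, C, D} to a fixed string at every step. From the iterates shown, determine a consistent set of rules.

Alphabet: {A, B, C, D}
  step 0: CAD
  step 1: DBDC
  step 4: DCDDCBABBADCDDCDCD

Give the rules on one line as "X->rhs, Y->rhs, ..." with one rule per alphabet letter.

  step 0 ⇒ step 1: CAD ⇒ D·B·DC
    A ↦ B
    C ↦ D
    D ↦ DC
    B ↦ BA  (constrained at step 1)

A->B, B->BA, C->D, D->DC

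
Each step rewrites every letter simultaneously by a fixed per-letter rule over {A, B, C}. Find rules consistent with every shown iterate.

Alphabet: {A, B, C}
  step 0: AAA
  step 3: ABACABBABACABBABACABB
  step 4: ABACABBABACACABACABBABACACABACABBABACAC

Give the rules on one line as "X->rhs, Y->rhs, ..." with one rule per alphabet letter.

A->AB, B->AC, C->B

  step 3 ⇒ step 4: ABACABBABACABBABACABB ⇒ AB·AC·AB·B·AB·AC·AC·AB·AC·AB·B·AB·AC·AC·AB·AC·AB·B·AB·AC·AC
    A ↦ AB
    B ↦ AC
    C ↦ B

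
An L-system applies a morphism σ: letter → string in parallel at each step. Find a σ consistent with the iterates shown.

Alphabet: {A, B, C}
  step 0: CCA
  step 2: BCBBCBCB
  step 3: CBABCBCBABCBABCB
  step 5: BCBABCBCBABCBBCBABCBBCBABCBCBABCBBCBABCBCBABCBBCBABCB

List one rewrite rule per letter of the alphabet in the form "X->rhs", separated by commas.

A->B, B->CB, C->AB

  step 2 ⇒ step 3: BCBBCBCB ⇒ CB·AB·CB·CB·AB·CB·AB·CB
    B ↦ CB
    C ↦ AB
    A ↦ B  (constrained at step 0)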